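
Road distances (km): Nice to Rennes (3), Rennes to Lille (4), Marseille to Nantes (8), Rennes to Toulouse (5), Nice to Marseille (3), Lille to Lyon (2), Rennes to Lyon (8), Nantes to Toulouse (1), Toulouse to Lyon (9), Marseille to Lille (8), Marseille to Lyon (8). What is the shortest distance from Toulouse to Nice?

8

Comparing a few candidate routes:
Toulouse -> Nantes -> Marseille -> Nice: 1 + 8 + 3 = 12
Toulouse -> Lyon -> Lille -> Rennes -> Nice: 9 + 2 + 4 + 3 = 18
Toulouse -> Rennes -> Nice: 5 + 3 = 8
Toulouse -> Rennes -> Lille -> Marseille -> Nice: 5 + 4 + 8 + 3 = 20
Best route has total 8 km.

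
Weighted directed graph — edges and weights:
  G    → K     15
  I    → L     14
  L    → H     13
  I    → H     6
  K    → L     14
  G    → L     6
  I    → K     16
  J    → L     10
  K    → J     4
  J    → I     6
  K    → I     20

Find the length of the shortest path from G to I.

25

Paths from G to I:
G-K-J-I: 15 + 4 + 6 = 25
G-K-I: 15 + 20 = 35
Shortest: 25.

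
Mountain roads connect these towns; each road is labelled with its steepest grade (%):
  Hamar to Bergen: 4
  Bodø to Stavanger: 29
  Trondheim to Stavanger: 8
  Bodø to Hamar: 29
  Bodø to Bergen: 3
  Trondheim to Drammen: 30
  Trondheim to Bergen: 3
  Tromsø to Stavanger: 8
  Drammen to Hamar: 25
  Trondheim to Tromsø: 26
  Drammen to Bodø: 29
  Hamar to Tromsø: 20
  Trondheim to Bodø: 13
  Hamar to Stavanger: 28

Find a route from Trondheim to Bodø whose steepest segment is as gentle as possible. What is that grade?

3

Some routes from Trondheim to Bodø:
Trondheim→Stavanger→Tromsø→Hamar→Bergen→Bodø: max(8, 8, 20, 4, 3) = 20
Trondheim→Bodø: max(13) = 13
Trondheim→Bergen→Bodø: max(3, 3) = 3
Smallest bottleneck: 3%.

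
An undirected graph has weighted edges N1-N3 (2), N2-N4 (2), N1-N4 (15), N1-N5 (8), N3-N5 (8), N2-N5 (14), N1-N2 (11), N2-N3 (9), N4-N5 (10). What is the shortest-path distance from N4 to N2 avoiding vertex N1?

Paths from N4 to N2 avoiding N1:
N4 - N5 - N3 - N2: 10 + 8 + 9 = 27
N4 - N5 - N2: 10 + 14 = 24
N4 - N2: 2
Best route has total 2.

2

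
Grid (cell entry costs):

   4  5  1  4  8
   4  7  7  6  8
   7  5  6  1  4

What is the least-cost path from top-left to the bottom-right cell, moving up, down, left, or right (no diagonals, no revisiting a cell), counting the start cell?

25

Take [0,0] → [0,1] → [0,2] → [0,3] → [1,3] → [2,3] → [2,4] for a total of 4 + 5 + 1 + 4 + 6 + 1 + 4 = 25.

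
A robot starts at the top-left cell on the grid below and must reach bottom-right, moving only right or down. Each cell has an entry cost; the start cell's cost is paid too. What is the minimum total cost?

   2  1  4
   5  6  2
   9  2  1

10

One optimal route is r0c0 → r0c1 → r0c2 → r1c2 → r2c2.
Its cost is 2 + 1 + 4 + 2 + 1 = 10.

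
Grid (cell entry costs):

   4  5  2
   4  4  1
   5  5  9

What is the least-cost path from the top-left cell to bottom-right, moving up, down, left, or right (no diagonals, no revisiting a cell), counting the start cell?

Best path: [0,0] [0,1] [0,2] [1,2] [2,2]
Cost: 4 + 5 + 2 + 1 + 9 = 21

21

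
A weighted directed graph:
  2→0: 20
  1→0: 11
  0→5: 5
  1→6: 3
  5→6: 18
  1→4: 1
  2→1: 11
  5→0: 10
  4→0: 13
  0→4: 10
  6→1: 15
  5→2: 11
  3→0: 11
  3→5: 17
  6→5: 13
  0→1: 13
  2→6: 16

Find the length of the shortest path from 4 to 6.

29

Routes from 4 to 6:
4-0-5-6: 13 + 5 + 18 = 36
4-0-1-6: 13 + 13 + 3 = 29
4-0-5-2-1-6: 13 + 5 + 11 + 11 + 3 = 43
4-0-5-2-6: 13 + 5 + 11 + 16 = 45
The minimum is 29.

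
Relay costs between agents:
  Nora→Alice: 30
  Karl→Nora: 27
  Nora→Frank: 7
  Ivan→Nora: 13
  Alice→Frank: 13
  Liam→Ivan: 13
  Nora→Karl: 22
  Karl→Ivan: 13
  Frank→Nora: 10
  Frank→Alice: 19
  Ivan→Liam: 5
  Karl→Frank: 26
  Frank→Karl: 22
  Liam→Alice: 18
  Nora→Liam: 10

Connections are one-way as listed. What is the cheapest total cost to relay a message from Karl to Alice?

36

A few of the Karl→Alice routes:
Karl → Ivan → Liam → Alice: 13 + 5 + 18 = 36
Karl → Ivan → Nora → Frank → Alice: 13 + 13 + 7 + 19 = 52
Karl → Frank → Alice: 26 + 19 = 45
Shortest: 36.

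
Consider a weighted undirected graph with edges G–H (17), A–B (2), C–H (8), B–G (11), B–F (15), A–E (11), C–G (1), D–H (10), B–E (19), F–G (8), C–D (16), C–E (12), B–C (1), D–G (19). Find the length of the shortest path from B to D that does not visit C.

30

Candidate routes:
B → F → G → D: 15 + 8 + 19 = 42
B → F → G → H → D: 15 + 8 + 17 + 10 = 50
B → G → D: 11 + 19 = 30
B → G → H → D: 11 + 17 + 10 = 38
Shortest: 30.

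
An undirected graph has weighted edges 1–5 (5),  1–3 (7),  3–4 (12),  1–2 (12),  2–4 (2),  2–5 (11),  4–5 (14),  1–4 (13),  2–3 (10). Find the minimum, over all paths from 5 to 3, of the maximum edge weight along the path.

7

A few of the 5→3 routes:
5 → 2 → 3: max(11, 10) = 11
5 → 1 → 3: max(5, 7) = 7
5 → 2 → 1 → 3: max(11, 12, 7) = 12
The minimum achievable maximum is 7.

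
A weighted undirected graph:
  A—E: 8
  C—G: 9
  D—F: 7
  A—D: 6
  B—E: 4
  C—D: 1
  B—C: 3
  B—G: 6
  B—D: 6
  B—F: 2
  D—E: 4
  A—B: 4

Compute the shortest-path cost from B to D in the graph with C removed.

6

Comparing a few candidate routes:
B→F→D: 2 + 7 = 9
B→A→E→D: 4 + 8 + 4 = 16
B→A→D: 4 + 6 = 10
B→E→D: 4 + 4 = 8
B→D: 6
The minimum is 6.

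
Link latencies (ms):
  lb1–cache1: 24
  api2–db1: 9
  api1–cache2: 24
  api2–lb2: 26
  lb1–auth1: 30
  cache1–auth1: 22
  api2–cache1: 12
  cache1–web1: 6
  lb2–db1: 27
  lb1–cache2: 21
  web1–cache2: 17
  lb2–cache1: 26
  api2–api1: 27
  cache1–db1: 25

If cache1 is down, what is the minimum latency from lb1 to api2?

72

Paths from lb1 to api2 avoiding cache1:
lb1→cache2→api1→api2: 21 + 24 + 27 = 72
Best route has total 72 ms.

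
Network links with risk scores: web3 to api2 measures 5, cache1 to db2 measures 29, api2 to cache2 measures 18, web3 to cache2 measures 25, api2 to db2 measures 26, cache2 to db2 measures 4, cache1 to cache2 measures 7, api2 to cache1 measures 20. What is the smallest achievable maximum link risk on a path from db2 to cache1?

Comparing a few candidate routes:
db2 → cache2 → web3 → api2 → cache1: max(4, 25, 5, 20) = 25
db2 → cache2 → api2 → cache1: max(4, 18, 20) = 20
db2 → api2 → cache2 → cache1: max(26, 18, 7) = 26
db2 → cache2 → cache1: max(4, 7) = 7
The minimum achievable maximum is 7.

7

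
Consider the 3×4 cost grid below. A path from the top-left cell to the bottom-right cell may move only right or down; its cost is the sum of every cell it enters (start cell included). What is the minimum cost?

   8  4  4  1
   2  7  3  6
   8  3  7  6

Best path: (0,0) → (0,1) → (0,2) → (0,3) → (1,3) → (2,3)
Cost: 8 + 4 + 4 + 1 + 6 + 6 = 29

29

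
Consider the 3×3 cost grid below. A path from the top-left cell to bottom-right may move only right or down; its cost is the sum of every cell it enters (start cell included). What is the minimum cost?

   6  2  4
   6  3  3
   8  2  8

21

Cheapest: r0c0 r0c1 r1c1 r2c1 r2c2
  6 + 2 + 3 + 2 + 8 = 21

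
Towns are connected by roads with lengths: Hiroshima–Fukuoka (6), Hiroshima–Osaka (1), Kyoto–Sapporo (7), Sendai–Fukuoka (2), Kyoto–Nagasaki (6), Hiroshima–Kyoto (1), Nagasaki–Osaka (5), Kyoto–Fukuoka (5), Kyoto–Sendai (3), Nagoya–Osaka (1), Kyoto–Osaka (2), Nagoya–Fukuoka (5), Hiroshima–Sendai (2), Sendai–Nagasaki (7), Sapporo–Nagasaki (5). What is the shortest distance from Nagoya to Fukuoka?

Some routes from Nagoya to Fukuoka:
Nagoya→Fukuoka: 5
Nagoya→Osaka→Hiroshima→Kyoto→Fukuoka: 1 + 1 + 1 + 5 = 8
Nagoya→Osaka→Hiroshima→Sendai→Fukuoka: 1 + 1 + 2 + 2 = 6
Shortest: 5.

5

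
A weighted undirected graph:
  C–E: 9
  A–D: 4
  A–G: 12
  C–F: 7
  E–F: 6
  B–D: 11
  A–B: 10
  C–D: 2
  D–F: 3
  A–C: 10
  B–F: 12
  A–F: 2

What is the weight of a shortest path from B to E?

Checking several routes:
B → D → C → E: 11 + 2 + 9 = 22
B → F → E: 12 + 6 = 18
B → D → F → E: 11 + 3 + 6 = 20
B → A → F → E: 10 + 2 + 6 = 18
The minimum is 18.

18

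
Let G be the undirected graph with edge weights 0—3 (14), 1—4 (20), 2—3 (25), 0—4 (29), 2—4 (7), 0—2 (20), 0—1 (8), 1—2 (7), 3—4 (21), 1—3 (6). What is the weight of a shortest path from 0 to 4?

22

Some routes from 0 to 4:
0 → 2 → 4: 20 + 7 = 27
0 → 4: 29
0 → 1 → 2 → 4: 8 + 7 + 7 = 22
0 → 1 → 3 → 4: 8 + 6 + 21 = 35
0 → 1 → 4: 8 + 20 = 28
0 → 3 → 1 → 2 → 4: 14 + 6 + 7 + 7 = 34
Best route has total 22.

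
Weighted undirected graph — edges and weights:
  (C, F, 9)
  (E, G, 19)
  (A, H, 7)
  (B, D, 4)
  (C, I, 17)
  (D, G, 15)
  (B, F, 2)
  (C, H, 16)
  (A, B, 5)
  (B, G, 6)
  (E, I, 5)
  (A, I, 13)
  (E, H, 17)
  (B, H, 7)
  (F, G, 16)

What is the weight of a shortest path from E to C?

22

Comparing a few candidate routes:
E-I-A-B-F-C: 5 + 13 + 5 + 2 + 9 = 34
E-H-A-B-F-C: 17 + 7 + 5 + 2 + 9 = 40
E-H-B-F-C: 17 + 7 + 2 + 9 = 35
E-H-C: 17 + 16 = 33
E-G-B-F-C: 19 + 6 + 2 + 9 = 36
E-I-C: 5 + 17 = 22
Shortest: 22.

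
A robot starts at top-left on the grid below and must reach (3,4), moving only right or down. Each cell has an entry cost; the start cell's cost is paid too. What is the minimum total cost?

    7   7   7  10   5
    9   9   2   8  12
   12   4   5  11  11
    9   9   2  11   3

44

Take (0,0) (0,1) (0,2) (1,2) (2,2) (3,2) (3,3) (3,4) for a total of 7 + 7 + 7 + 2 + 5 + 2 + 11 + 3 = 44.
For comparison, the top-then-right route costs 62.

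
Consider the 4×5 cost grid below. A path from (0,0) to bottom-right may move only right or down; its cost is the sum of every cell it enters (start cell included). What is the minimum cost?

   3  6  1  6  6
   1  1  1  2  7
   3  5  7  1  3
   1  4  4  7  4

Path [0,0] -> [1,0] -> [1,1] -> [1,2] -> [1,3] -> [2,3] -> [2,4] -> [3,4]: 3 + 1 + 1 + 1 + 2 + 1 + 3 + 4 = 16.
For comparison, the top-then-right route costs 36.

16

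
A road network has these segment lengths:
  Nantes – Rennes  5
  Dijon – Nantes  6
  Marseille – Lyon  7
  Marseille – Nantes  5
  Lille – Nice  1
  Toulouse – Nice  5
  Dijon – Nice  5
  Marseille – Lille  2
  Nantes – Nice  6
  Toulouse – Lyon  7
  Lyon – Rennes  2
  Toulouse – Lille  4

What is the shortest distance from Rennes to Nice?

Checking several routes:
Rennes -> Lyon -> Marseille -> Lille -> Nice: 2 + 7 + 2 + 1 = 12
Rennes -> Lyon -> Toulouse -> Lille -> Nice: 2 + 7 + 4 + 1 = 14
Rennes -> Nantes -> Marseille -> Lille -> Nice: 5 + 5 + 2 + 1 = 13
Rennes -> Nantes -> Dijon -> Nice: 5 + 6 + 5 = 16
Rennes -> Nantes -> Nice: 5 + 6 = 11
Rennes -> Lyon -> Toulouse -> Nice: 2 + 7 + 5 = 14
The minimum is 11.

11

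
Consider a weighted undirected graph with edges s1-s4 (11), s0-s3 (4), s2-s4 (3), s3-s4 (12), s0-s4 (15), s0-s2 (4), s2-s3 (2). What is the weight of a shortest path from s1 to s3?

16

Paths from s1 to s3:
s1→s4→s2→s3: 11 + 3 + 2 = 16
s1→s4→s3: 11 + 12 = 23
s1→s4→s0→s3: 11 + 15 + 4 = 30
s1→s4→s2→s0→s3: 11 + 3 + 4 + 4 = 22
s1→s4→s0→s2→s3: 11 + 15 + 4 + 2 = 32
Shortest: 16.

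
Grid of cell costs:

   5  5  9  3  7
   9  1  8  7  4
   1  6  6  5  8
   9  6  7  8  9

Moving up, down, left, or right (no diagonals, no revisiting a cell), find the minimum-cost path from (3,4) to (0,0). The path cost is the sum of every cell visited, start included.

45

Best path: [3,4] → [2,4] → [2,3] → [2,2] → [2,1] → [1,1] → [0,1] → [0,0]
Cost: 9 + 8 + 5 + 6 + 6 + 1 + 5 + 5 = 45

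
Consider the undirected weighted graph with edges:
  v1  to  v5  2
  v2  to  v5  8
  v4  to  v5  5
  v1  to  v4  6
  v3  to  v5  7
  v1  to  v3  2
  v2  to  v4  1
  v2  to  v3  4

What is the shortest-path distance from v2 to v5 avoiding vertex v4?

8

Routes from v2 to v5 avoiding v4:
v2→v5: 8
v2→v3→v1→v5: 4 + 2 + 2 = 8
v2→v3→v5: 4 + 7 = 11
The minimum is 8.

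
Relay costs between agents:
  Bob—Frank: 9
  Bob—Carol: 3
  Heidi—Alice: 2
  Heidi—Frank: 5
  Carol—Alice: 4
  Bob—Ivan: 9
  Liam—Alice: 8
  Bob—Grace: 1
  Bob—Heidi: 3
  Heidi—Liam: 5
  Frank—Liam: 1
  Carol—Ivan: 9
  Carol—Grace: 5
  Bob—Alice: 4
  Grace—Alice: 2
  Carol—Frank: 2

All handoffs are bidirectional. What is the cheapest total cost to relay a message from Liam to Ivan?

12

Comparing a few candidate routes:
Liam-Frank-Carol-Grace-Bob-Ivan: 1 + 2 + 5 + 1 + 9 = 18
Liam-Frank-Carol-Ivan: 1 + 2 + 9 = 12
Liam-Heidi-Bob-Ivan: 5 + 3 + 9 = 17
Liam-Frank-Carol-Bob-Ivan: 1 + 2 + 3 + 9 = 15
The minimum is 12.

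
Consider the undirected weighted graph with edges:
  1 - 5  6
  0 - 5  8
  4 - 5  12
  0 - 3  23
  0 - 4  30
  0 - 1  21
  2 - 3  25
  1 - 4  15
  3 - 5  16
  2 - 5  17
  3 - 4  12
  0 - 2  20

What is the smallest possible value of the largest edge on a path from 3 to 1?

A few of the 3→1 routes:
3-5-1: max(16, 6) = 16
3-4-1: max(12, 15) = 15
3-5-2-0-1: max(16, 17, 20, 21) = 21
3-5-4-1: max(16, 12, 15) = 16
3-4-5-1: max(12, 12, 6) = 12
3-5-0-1: max(16, 8, 21) = 21
Smallest bottleneck: 12.

12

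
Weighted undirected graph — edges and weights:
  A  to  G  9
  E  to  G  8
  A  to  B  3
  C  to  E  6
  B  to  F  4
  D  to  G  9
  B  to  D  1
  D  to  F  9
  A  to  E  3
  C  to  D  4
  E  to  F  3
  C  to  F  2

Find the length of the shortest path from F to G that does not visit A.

11

Comparing a few candidate routes:
F - E - G: 3 + 8 = 11
F - C - D - G: 2 + 4 + 9 = 15
F - B - D - G: 4 + 1 + 9 = 14
Shortest: 11.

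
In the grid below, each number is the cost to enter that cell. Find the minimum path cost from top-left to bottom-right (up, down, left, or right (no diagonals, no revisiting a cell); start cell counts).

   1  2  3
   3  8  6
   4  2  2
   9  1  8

One optimal route is (0,0) → (1,0) → (2,0) → (2,1) → (3,1) → (3,2).
Its cost is 1 + 3 + 4 + 2 + 1 + 8 = 19.

19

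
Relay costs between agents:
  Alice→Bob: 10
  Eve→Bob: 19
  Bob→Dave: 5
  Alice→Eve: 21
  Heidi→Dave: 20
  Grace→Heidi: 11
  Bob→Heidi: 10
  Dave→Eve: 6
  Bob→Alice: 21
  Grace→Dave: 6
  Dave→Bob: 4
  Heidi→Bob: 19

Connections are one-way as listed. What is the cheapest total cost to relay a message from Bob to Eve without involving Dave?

Candidate routes:
Bob → Alice → Eve: 21 + 21 = 42
The minimum is 42.

42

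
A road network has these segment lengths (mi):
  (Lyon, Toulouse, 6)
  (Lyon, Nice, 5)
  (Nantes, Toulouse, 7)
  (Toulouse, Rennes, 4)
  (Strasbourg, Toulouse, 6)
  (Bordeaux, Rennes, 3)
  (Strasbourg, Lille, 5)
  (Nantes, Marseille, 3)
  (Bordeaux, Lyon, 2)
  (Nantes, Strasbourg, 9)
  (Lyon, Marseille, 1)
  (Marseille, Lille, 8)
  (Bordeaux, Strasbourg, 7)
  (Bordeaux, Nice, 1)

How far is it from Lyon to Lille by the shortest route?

Comparing a few candidate routes:
Lyon→Marseille→Lille: 1 + 8 = 9
Lyon→Nice→Bordeaux→Strasbourg→Lille: 5 + 1 + 7 + 5 = 18
Lyon→Bordeaux→Strasbourg→Lille: 2 + 7 + 5 = 14
Lyon→Toulouse→Strasbourg→Lille: 6 + 6 + 5 = 17
Lyon→Marseille→Nantes→Strasbourg→Lille: 1 + 3 + 9 + 5 = 18
The minimum is 9 mi.

9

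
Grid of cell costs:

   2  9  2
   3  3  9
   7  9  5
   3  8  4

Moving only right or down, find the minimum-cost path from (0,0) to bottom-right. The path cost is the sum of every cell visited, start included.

Path (0,0) → (1,0) → (1,1) → (1,2) → (2,2) → (3,2): 2 + 3 + 3 + 9 + 5 + 4 = 26.
For comparison, the top-then-right route costs 31.

26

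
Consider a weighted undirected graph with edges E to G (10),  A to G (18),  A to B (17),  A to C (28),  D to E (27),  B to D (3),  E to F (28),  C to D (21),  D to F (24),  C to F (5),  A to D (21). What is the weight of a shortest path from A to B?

Comparing a few candidate routes:
A -> C -> D -> B: 28 + 21 + 3 = 52
A -> D -> B: 21 + 3 = 24
A -> B: 17
Shortest: 17.

17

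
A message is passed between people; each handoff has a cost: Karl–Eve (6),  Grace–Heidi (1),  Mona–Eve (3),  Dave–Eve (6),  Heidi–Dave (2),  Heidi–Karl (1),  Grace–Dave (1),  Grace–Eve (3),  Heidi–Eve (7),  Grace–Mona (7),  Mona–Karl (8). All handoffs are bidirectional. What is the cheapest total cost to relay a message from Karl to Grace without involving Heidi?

Comparing a few candidate routes:
Karl→Mona→Grace: 8 + 7 = 15
Karl→Eve→Mona→Grace: 6 + 3 + 7 = 16
Karl→Eve→Grace: 6 + 3 = 9
Karl→Mona→Eve→Grace: 8 + 3 + 3 = 14
Karl→Eve→Dave→Grace: 6 + 6 + 1 = 13
Shortest: 9.

9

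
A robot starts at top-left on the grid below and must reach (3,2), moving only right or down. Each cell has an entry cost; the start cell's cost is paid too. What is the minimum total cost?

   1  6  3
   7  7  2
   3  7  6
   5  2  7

25

One optimal route is [0,0] [0,1] [0,2] [1,2] [2,2] [3,2].
Its cost is 1 + 6 + 3 + 2 + 6 + 7 = 25.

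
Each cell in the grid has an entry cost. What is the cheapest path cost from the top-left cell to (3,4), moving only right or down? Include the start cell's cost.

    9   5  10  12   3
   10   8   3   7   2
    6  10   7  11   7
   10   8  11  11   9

50

Path r0c0→r0c1→r1c1→r1c2→r1c3→r1c4→r2c4→r3c4: 9 + 5 + 8 + 3 + 7 + 2 + 7 + 9 = 50.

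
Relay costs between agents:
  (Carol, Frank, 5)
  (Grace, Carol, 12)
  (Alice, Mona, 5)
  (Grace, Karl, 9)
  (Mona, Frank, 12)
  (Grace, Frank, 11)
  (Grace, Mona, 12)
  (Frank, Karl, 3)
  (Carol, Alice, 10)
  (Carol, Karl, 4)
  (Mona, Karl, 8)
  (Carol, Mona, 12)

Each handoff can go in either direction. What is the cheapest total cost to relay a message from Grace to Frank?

11

Some routes from Grace to Frank:
Grace -> Frank: 11
Grace -> Karl -> Frank: 9 + 3 = 12
Grace -> Carol -> Frank: 12 + 5 = 17
Shortest: 11.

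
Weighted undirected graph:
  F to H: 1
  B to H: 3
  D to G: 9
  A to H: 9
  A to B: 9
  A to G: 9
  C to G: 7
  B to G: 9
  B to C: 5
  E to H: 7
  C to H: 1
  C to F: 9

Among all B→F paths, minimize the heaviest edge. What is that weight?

3

Some routes from B to F:
B → H → F: max(3, 1) = 3
B → A → H → F: max(9, 9, 1) = 9
B → C → H → F: max(5, 1, 1) = 5
Best route has worst link 3.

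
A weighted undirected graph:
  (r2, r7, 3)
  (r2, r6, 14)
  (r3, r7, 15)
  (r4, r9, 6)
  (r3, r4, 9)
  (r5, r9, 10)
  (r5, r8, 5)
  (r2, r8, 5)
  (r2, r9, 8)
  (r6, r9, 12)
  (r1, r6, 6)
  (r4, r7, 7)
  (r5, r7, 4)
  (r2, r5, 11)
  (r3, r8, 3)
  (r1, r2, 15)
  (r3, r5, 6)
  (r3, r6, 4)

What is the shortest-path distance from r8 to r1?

Some routes from r8 to r1:
r8-r2-r1: 5 + 15 = 20
r8-r3-r6-r1: 3 + 4 + 6 = 13
r8-r2-r6-r1: 5 + 14 + 6 = 25
r8-r5-r3-r6-r1: 5 + 6 + 4 + 6 = 21
Shortest: 13.

13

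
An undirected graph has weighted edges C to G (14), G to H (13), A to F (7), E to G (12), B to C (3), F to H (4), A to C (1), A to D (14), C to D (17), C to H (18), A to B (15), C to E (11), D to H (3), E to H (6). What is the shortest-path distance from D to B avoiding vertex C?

Paths from D to B avoiding C:
D-H-F-A-B: 3 + 4 + 7 + 15 = 29
D-A-B: 14 + 15 = 29
Shortest: 29.

29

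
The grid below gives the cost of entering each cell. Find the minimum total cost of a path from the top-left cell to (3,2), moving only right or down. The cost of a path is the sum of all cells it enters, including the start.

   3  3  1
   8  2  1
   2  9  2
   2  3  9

19

Cheapest: r0c0 -> r0c1 -> r0c2 -> r1c2 -> r2c2 -> r3c2
  3 + 3 + 1 + 1 + 2 + 9 = 19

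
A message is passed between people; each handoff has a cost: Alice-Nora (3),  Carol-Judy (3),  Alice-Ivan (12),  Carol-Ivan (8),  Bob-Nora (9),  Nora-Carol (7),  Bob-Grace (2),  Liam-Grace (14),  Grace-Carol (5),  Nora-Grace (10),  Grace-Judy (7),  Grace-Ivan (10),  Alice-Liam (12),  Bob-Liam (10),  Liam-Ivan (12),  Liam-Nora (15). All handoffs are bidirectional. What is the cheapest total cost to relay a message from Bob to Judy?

Comparing a few candidate routes:
Bob -> Grace -> Judy: 2 + 7 = 9
Bob -> Grace -> Ivan -> Carol -> Judy: 2 + 10 + 8 + 3 = 23
Bob -> Grace -> Nora -> Carol -> Judy: 2 + 10 + 7 + 3 = 22
Bob -> Nora -> Carol -> Judy: 9 + 7 + 3 = 19
Bob -> Grace -> Carol -> Judy: 2 + 5 + 3 = 10
Best route has total 9.

9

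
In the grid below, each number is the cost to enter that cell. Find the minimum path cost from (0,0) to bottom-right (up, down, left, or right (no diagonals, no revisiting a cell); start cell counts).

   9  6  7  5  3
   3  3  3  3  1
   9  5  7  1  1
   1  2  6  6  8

31

One optimal route is [0,0] [1,0] [1,1] [1,2] [1,3] [1,4] [2,4] [3,4].
Its cost is 9 + 3 + 3 + 3 + 3 + 1 + 1 + 8 = 31.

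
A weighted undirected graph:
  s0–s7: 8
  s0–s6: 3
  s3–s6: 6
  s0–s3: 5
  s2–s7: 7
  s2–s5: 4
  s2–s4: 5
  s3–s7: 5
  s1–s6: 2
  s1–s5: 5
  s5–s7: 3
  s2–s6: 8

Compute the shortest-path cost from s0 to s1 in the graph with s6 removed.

Paths from s0 to s1 avoiding s6:
s0 → s3 → s7 → s5 → s1: 5 + 5 + 3 + 5 = 18
s0 → s3 → s7 → s2 → s5 → s1: 5 + 5 + 7 + 4 + 5 = 26
s0 → s7 → s5 → s1: 8 + 3 + 5 = 16
s0 → s7 → s2 → s5 → s1: 8 + 7 + 4 + 5 = 24
The minimum is 16.

16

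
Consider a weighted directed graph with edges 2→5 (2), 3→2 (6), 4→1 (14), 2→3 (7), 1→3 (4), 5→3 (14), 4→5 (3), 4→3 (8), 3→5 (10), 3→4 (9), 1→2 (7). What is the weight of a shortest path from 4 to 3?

Candidate routes:
4 - 5 - 3: 3 + 14 = 17
4 - 1 - 2 - 3: 14 + 7 + 7 = 28
4 - 3: 8
4 - 1 - 3: 14 + 4 = 18
4 - 1 - 2 - 5 - 3: 14 + 7 + 2 + 14 = 37
The minimum is 8.

8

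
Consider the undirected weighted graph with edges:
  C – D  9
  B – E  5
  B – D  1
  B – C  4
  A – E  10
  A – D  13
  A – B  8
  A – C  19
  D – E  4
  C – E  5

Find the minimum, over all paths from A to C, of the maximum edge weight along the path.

8

Some routes from A to C:
A→B→D→E→C: max(8, 1, 4, 5) = 8
A→B→D→C: max(8, 1, 9) = 9
A→B→E→D→C: max(8, 5, 4, 9) = 9
A→E→B→D→C: max(10, 5, 1, 9) = 10
A→B→E→C: max(8, 5, 5) = 8
A→B→C: max(8, 4) = 8
Smallest bottleneck: 8.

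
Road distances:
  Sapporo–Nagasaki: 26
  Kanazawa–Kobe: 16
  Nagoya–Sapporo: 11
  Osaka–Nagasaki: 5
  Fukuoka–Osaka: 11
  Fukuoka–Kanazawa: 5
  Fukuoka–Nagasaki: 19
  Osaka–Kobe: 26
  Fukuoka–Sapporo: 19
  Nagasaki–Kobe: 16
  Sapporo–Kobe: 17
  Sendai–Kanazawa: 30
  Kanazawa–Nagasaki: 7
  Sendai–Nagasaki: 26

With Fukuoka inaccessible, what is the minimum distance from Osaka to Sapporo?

A few of the Osaka→Sapporo routes:
Osaka-Kobe-Sapporo: 26 + 17 = 43
Osaka-Kobe-Nagasaki-Sapporo: 26 + 16 + 26 = 68
Osaka-Nagasaki-Kanazawa-Kobe-Sapporo: 5 + 7 + 16 + 17 = 45
Osaka-Nagasaki-Kobe-Sapporo: 5 + 16 + 17 = 38
Osaka-Kobe-Kanazawa-Nagasaki-Sapporo: 26 + 16 + 7 + 26 = 75
Osaka-Nagasaki-Sapporo: 5 + 26 = 31
The minimum is 31.

31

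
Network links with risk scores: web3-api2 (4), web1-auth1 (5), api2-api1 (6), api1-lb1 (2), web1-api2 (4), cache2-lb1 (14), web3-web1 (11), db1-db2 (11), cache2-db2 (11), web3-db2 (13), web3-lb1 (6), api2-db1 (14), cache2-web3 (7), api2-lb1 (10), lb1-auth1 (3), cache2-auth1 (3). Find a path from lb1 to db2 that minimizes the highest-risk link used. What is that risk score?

Checking several routes:
lb1 -> auth1 -> web1 -> api2 -> web3 -> cache2 -> db2: max(3, 5, 4, 4, 7, 11) = 11
lb1 -> auth1 -> web1 -> web3 -> cache2 -> db2: max(3, 5, 11, 7, 11) = 11
lb1 -> auth1 -> cache2 -> db2: max(3, 3, 11) = 11
The minimum achievable maximum is 11.

11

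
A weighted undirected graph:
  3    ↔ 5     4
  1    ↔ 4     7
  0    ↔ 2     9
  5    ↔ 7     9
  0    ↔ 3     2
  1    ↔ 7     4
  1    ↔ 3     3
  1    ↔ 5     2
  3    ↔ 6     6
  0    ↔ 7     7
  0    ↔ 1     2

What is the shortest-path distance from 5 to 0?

Some routes from 5 to 0:
5-3-1-0: 4 + 3 + 2 = 9
5-1-3-0: 2 + 3 + 2 = 7
5-3-0: 4 + 2 = 6
5-1-0: 2 + 2 = 4
Best route has total 4.

4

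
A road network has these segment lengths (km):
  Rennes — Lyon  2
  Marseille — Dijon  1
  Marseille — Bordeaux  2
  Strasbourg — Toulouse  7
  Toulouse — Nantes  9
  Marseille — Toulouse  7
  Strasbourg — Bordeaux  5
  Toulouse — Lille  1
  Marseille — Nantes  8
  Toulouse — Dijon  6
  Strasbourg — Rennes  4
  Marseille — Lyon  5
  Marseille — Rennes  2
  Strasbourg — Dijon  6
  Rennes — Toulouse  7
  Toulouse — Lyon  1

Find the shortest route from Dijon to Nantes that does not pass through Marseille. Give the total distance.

Candidate routes:
Dijon → Toulouse → Nantes: 6 + 9 = 15
Dijon → Strasbourg → Rennes → Lyon → Toulouse → Nantes: 6 + 4 + 2 + 1 + 9 = 22
Dijon → Strasbourg → Toulouse → Nantes: 6 + 7 + 9 = 22
Dijon → Strasbourg → Rennes → Toulouse → Nantes: 6 + 4 + 7 + 9 = 26
Best route has total 15 km.

15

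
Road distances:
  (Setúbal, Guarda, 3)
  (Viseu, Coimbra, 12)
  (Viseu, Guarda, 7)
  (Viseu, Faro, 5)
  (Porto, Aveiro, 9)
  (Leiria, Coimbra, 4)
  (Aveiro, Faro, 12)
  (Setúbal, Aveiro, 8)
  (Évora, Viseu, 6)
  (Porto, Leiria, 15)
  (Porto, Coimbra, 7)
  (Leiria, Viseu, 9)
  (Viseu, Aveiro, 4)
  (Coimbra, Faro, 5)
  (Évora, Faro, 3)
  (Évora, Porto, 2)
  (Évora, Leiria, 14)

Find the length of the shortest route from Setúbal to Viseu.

10

Checking several routes:
Setúbal→Aveiro→Porto→Évora→Viseu: 8 + 9 + 2 + 6 = 25
Setúbal→Aveiro→Faro→Viseu: 8 + 12 + 5 = 25
Setúbal→Guarda→Viseu: 3 + 7 = 10
Setúbal→Aveiro→Viseu: 8 + 4 = 12
Shortest: 10.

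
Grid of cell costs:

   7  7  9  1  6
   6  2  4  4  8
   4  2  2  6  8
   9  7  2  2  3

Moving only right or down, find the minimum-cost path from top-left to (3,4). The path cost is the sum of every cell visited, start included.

Cheapest: (0,0) (1,0) (1,1) (2,1) (2,2) (3,2) (3,3) (3,4)
  7 + 6 + 2 + 2 + 2 + 2 + 2 + 3 = 26
For comparison, the top-then-right route costs 49.

26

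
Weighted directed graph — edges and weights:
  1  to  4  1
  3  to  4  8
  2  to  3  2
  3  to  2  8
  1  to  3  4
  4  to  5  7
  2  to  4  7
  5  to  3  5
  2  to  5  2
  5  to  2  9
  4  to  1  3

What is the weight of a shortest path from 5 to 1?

16

Paths from 5 to 1:
5 → 3 → 2 → 4 → 1: 5 + 8 + 7 + 3 = 23
5 → 3 → 4 → 1: 5 + 8 + 3 = 16
5 → 2 → 3 → 4 → 1: 9 + 2 + 8 + 3 = 22
5 → 2 → 4 → 1: 9 + 7 + 3 = 19
Shortest: 16.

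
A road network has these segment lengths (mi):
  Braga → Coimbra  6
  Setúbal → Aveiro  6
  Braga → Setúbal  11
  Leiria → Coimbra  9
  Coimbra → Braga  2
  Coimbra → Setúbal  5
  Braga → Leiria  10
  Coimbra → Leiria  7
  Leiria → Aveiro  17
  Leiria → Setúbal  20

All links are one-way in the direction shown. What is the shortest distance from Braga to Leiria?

Paths from Braga to Leiria:
Braga -> Leiria: 10
Braga -> Coimbra -> Leiria: 6 + 7 = 13
Shortest: 10 mi.

10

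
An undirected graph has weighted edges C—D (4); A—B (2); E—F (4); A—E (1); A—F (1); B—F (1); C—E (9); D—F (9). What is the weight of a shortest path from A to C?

10

Checking several routes:
A→F→E→C: 1 + 4 + 9 = 14
A→B→F→D→C: 2 + 1 + 9 + 4 = 16
A→F→D→C: 1 + 9 + 4 = 14
A→E→C: 1 + 9 = 10
Best route has total 10.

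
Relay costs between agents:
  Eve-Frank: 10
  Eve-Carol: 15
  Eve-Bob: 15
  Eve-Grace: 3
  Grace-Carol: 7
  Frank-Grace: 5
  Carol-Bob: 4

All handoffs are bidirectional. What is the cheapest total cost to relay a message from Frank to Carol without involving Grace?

Routes from Frank to Carol avoiding Grace:
Frank - Eve - Carol: 10 + 15 = 25
Frank - Eve - Bob - Carol: 10 + 15 + 4 = 29
Best route has total 25.

25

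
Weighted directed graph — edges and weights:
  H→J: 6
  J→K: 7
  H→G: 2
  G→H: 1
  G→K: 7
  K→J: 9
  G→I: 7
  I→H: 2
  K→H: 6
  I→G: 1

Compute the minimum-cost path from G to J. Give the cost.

Routes from G to J:
G -> K -> H -> J: 7 + 6 + 6 = 19
G -> I -> H -> J: 7 + 2 + 6 = 15
G -> H -> J: 1 + 6 = 7
G -> K -> J: 7 + 9 = 16
Shortest: 7.

7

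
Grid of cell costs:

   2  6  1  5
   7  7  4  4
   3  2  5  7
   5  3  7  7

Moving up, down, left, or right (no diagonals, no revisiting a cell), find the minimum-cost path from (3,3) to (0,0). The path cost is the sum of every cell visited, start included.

31

Path (3,3) → (2,3) → (1,3) → (1,2) → (0,2) → (0,1) → (0,0): 7 + 7 + 4 + 4 + 1 + 6 + 2 = 31.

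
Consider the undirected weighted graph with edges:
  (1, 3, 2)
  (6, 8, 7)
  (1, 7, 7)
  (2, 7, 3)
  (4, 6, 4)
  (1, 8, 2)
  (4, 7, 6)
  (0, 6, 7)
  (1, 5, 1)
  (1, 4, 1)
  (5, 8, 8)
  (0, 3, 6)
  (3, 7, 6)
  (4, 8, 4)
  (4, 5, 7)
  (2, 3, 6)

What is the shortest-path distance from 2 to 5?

9

A few of the 2→5 routes:
2-7-4-1-5: 3 + 6 + 1 + 1 = 11
2-7-1-5: 3 + 7 + 1 = 11
2-3-1-5: 6 + 2 + 1 = 9
The minimum is 9.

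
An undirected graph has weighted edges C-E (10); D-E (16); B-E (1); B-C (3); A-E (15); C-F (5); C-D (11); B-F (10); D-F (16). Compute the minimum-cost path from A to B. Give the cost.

Some routes from A to B:
A → E → B: 15 + 1 = 16
A → E → C → F → B: 15 + 10 + 5 + 10 = 40
A → E → C → B: 15 + 10 + 3 = 28
Shortest: 16.

16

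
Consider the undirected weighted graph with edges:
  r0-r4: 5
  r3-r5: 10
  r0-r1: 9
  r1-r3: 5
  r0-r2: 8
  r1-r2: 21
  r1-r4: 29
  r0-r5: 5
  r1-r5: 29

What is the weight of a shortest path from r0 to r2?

8

Routes from r0 to r2:
r0→r1→r2: 9 + 21 = 30
r0→r5→r3→r1→r2: 5 + 10 + 5 + 21 = 41
r0→r4→r1→r2: 5 + 29 + 21 = 55
r0→r5→r1→r2: 5 + 29 + 21 = 55
r0→r2: 8
Shortest: 8.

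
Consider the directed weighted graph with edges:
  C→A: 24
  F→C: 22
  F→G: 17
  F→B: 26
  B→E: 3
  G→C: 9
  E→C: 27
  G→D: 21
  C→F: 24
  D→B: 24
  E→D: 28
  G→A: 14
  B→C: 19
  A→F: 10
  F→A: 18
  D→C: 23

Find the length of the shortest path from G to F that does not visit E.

24

Checking several routes:
G→A→F: 14 + 10 = 24
G→C→F: 9 + 24 = 33
G→C→A→F: 9 + 24 + 10 = 43
Shortest: 24.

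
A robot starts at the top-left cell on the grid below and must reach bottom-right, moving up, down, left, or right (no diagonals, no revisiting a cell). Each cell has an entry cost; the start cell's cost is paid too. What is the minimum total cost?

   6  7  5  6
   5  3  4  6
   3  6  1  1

Best path: r0c0 → r1c0 → r1c1 → r1c2 → r2c2 → r2c3
Cost: 6 + 5 + 3 + 4 + 1 + 1 = 20

20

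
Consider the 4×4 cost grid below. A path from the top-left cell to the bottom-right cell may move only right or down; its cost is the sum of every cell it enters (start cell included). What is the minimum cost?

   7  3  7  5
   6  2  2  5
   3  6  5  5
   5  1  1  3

23

One optimal route is r0c0 → r0c1 → r1c1 → r1c2 → r2c2 → r3c2 → r3c3.
Its cost is 7 + 3 + 2 + 2 + 5 + 1 + 3 = 23.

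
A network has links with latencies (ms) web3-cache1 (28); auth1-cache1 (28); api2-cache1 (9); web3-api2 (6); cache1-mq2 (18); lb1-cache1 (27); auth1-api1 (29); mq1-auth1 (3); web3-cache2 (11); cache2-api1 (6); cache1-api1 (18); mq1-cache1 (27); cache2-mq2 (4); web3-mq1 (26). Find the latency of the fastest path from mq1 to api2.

Some routes from mq1 to api2:
mq1 → cache1 → web3 → api2: 27 + 28 + 6 = 61
mq1 → auth1 → api1 → cache1 → api2: 3 + 29 + 18 + 9 = 59
mq1 → web3 → api2: 26 + 6 = 32
mq1 → cache1 → api2: 27 + 9 = 36
mq1 → auth1 → api1 → cache2 → web3 → api2: 3 + 29 + 6 + 11 + 6 = 55
mq1 → auth1 → cache1 → api2: 3 + 28 + 9 = 40
The minimum is 32 ms.

32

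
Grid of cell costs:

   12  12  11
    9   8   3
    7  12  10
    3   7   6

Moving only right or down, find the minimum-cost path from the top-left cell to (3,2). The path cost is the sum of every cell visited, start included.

44

Best path: r0c0→r1c0→r2c0→r3c0→r3c1→r3c2
Cost: 12 + 9 + 7 + 3 + 7 + 6 = 44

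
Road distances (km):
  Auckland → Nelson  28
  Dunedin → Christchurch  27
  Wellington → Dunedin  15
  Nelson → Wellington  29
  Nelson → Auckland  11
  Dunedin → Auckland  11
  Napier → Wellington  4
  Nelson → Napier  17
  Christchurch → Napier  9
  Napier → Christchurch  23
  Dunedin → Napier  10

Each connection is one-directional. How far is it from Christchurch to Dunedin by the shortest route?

28

Paths from Christchurch to Dunedin:
Christchurch-Napier-Wellington-Dunedin: 9 + 4 + 15 = 28
Best route has total 28 km.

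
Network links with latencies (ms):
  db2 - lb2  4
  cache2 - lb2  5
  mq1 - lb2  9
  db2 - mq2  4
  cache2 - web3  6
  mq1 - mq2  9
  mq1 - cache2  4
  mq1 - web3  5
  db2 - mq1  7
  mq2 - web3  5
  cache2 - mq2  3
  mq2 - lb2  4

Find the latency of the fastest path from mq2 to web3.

5

A few of the mq2→web3 routes:
mq2→cache2→web3: 3 + 6 = 9
mq2→web3: 5
mq2→cache2→mq1→web3: 3 + 4 + 5 = 12
Shortest: 5 ms.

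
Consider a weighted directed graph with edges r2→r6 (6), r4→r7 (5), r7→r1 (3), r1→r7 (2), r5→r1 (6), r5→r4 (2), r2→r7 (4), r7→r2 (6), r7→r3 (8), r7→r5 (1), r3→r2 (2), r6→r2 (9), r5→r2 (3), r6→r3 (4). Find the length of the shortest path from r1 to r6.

Routes from r1 to r6:
r1→r7→r5→r2→r6: 2 + 1 + 3 + 6 = 12
r1→r7→r3→r2→r6: 2 + 8 + 2 + 6 = 18
r1→r7→r2→r6: 2 + 6 + 6 = 14
Best route has total 12.

12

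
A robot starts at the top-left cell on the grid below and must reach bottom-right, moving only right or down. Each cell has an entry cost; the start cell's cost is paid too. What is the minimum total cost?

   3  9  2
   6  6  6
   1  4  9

23

One optimal route is (0,0) → (1,0) → (2,0) → (2,1) → (2,2).
Its cost is 3 + 6 + 1 + 4 + 9 = 23.
(Top row then right column would cost 29.)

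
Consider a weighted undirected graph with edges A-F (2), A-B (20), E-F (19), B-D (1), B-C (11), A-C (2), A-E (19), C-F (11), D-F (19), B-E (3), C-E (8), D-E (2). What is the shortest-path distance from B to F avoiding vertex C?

20

Some routes from B to F avoiding C:
B - D - F: 1 + 19 = 20
B - A - F: 20 + 2 = 22
B - D - E - F: 1 + 2 + 19 = 22
The minimum is 20.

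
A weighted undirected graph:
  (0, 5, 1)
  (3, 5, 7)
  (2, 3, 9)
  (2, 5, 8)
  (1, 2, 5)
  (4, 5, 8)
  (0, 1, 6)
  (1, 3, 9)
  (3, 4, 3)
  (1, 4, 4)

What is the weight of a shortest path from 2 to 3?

A few of the 2→3 routes:
2 -> 1 -> 3: 5 + 9 = 14
2 -> 5 -> 4 -> 3: 8 + 8 + 3 = 19
2 -> 3: 9
2 -> 1 -> 4 -> 3: 5 + 4 + 3 = 12
2 -> 5 -> 3: 8 + 7 = 15
2 -> 1 -> 0 -> 5 -> 3: 5 + 6 + 1 + 7 = 19
Shortest: 9.

9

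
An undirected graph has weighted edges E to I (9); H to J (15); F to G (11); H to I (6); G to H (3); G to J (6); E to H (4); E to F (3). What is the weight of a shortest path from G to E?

7

Routes from G to E:
G→H→I→E: 3 + 6 + 9 = 18
G→J→H→E: 6 + 15 + 4 = 25
G→H→E: 3 + 4 = 7
G→J→H→I→E: 6 + 15 + 6 + 9 = 36
G→F→E: 11 + 3 = 14
Shortest: 7.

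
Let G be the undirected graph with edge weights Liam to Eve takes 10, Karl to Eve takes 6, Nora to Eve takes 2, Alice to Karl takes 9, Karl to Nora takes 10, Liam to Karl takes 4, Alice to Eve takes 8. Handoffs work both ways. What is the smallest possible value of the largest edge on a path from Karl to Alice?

8

Candidate routes:
Karl-Liam-Eve-Alice: max(4, 10, 8) = 10
Karl-Eve-Alice: max(6, 8) = 8
Karl-Alice: max(9) = 9
Karl-Nora-Eve-Alice: max(10, 2, 8) = 10
Smallest bottleneck: 8.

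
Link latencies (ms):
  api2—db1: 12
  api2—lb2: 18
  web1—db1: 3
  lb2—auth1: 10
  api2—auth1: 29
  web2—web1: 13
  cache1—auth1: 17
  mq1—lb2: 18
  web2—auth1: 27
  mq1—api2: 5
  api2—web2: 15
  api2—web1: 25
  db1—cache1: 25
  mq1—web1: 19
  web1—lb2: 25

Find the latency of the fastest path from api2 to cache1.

37

Checking several routes:
api2 → mq1 → lb2 → auth1 → cache1: 5 + 18 + 10 + 17 = 50
api2 → db1 → cache1: 12 + 25 = 37
api2 → auth1 → cache1: 29 + 17 = 46
api2 → lb2 → auth1 → cache1: 18 + 10 + 17 = 45
api2 → mq1 → web1 → db1 → cache1: 5 + 19 + 3 + 25 = 52
Shortest: 37 ms.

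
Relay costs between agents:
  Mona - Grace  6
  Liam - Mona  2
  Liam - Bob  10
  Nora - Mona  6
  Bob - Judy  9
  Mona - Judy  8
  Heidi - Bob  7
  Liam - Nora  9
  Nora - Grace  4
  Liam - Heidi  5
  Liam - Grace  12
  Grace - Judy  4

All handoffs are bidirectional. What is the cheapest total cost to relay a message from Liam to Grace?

8

Comparing a few candidate routes:
Liam - Nora - Grace: 9 + 4 = 13
Liam - Mona - Grace: 2 + 6 = 8
Liam - Mona - Judy - Grace: 2 + 8 + 4 = 14
Liam - Mona - Nora - Grace: 2 + 6 + 4 = 12
Liam - Grace: 12
The minimum is 8.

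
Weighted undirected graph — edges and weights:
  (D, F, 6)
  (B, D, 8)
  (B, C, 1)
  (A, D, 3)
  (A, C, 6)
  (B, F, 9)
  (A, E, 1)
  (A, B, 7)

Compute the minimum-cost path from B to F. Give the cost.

Paths from B to F:
B→A→D→F: 7 + 3 + 6 = 16
B→D→F: 8 + 6 = 14
B→C→A→D→F: 1 + 6 + 3 + 6 = 16
B→F: 9
The minimum is 9.

9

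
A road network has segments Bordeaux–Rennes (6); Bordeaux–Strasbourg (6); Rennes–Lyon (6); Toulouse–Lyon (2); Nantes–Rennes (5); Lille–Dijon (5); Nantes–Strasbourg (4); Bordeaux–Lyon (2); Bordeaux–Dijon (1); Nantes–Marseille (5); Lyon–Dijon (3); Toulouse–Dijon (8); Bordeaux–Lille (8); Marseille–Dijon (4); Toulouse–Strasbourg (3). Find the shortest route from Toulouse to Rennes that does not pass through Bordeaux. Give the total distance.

8

A few of the Toulouse→Rennes routes:
Toulouse→Lyon→Dijon→Marseille→Nantes→Rennes: 2 + 3 + 4 + 5 + 5 = 19
Toulouse→Strasbourg→Nantes→Rennes: 3 + 4 + 5 = 12
Toulouse→Lyon→Rennes: 2 + 6 = 8
Toulouse→Dijon→Lyon→Rennes: 8 + 3 + 6 = 17
The minimum is 8.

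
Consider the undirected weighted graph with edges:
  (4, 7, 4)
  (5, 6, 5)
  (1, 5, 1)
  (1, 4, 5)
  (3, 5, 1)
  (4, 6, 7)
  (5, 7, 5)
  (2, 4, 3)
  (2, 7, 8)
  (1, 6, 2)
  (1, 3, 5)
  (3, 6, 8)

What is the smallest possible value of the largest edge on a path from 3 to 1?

A few of the 3→1 routes:
3 → 5 → 1: max(1, 1) = 1
3 → 1: max(5) = 5
3 → 5 → 7 → 4 → 1: max(1, 5, 4, 5) = 5
3 → 5 → 6 → 1: max(1, 5, 2) = 5
Smallest bottleneck: 1.

1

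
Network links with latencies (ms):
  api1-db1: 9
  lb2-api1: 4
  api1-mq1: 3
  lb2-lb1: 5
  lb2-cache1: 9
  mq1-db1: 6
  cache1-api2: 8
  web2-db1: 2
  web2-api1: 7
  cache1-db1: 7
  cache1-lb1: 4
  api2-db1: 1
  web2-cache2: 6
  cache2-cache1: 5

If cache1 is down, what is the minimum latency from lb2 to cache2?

Candidate routes:
lb2 -> api1 -> mq1 -> db1 -> web2 -> cache2: 4 + 3 + 6 + 2 + 6 = 21
lb2 -> api1 -> web2 -> cache2: 4 + 7 + 6 = 17
lb2 -> api1 -> db1 -> web2 -> cache2: 4 + 9 + 2 + 6 = 21
The minimum is 17 ms.

17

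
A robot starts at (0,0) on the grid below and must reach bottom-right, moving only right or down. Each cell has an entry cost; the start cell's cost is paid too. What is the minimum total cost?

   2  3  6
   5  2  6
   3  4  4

15

Best path: r0c0 -> r0c1 -> r1c1 -> r2c1 -> r2c2
Cost: 2 + 3 + 2 + 4 + 4 = 15
For comparison, the top-then-right route costs 21.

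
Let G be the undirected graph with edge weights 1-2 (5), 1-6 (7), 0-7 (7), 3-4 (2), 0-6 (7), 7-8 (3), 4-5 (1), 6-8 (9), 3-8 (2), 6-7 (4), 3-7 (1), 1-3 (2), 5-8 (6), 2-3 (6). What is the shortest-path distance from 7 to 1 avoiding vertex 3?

11

Routes from 7 to 1 avoiding 3:
7 - 0 - 6 - 1: 7 + 7 + 7 = 21
7 - 8 - 6 - 1: 3 + 9 + 7 = 19
7 - 6 - 1: 4 + 7 = 11
Shortest: 11.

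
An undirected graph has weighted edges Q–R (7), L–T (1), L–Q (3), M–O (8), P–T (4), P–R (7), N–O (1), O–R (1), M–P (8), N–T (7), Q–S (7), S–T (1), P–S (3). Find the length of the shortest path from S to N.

Some routes from S to N:
S → T → N: 1 + 7 = 8
S → T → P → R → O → N: 1 + 4 + 7 + 1 + 1 = 14
S → P → R → O → N: 3 + 7 + 1 + 1 = 12
S → Q → R → O → N: 7 + 7 + 1 + 1 = 16
S → P → T → N: 3 + 4 + 7 = 14
S → T → L → Q → R → O → N: 1 + 1 + 3 + 7 + 1 + 1 = 14
The minimum is 8.

8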